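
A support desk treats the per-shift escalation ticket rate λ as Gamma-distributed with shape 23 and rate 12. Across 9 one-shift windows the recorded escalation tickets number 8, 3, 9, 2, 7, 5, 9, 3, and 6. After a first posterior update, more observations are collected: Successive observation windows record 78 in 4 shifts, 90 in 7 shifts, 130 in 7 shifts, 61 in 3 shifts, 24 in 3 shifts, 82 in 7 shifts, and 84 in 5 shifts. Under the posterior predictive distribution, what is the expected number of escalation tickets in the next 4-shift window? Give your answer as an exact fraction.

832/19

Total count: 8 + 3 + 9 + 2 + 7 + 5 + 9 + 3 + 6 = 52.
Total exposure: 9 shifts.
After the first batch: Gamma(23 + 52, 12 + 9) = Gamma(75, 21).
Total count: 78 + 90 + 130 + 61 + 24 + 82 + 84 = 549.
Total exposure: 4 + 7 + 7 + 3 + 3 + 7 + 5 = 36 shifts.
After the second batch: Gamma(75 + 549, 21 + 36) = Gamma(624, 57).
Predictive mean over a 4-shift window = T·E[λ|data] = 4·624/57 = 832/19.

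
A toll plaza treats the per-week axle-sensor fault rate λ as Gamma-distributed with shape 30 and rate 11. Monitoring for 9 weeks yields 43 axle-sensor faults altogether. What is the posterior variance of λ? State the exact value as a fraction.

Total count 43 over total exposure 9 weeks.
Gamma(α, β) with Poisson data over total exposure Σt gives posterior Gamma(α+Σx, β+Σt) = Gamma(73, 20).
Posterior variance = α'/β'² = 73/400.

73/400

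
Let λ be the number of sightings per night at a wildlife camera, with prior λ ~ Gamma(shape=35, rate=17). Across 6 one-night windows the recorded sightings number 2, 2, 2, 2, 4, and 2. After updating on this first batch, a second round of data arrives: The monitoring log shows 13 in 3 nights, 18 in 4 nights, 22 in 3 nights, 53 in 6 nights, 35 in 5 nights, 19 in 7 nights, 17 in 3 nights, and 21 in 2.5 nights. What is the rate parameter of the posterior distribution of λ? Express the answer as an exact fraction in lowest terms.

Total count: 2 + 2 + 2 + 2 + 4 + 2 = 14.
Total exposure: 6 nights.
After the first batch: Gamma(35 + 14, 17 + 6) = Gamma(49, 23).
Total count: 13 + 18 + 22 + 53 + 35 + 19 + 17 + 21 = 198.
Total exposure: 3 + 4 + 3 + 6 + 5 + 7 + 3 + 2.5 = 33.5 nights.
After the second batch: Gamma(49 + 198, 23 + 33.5) = Gamma(247, 113/2).

113/2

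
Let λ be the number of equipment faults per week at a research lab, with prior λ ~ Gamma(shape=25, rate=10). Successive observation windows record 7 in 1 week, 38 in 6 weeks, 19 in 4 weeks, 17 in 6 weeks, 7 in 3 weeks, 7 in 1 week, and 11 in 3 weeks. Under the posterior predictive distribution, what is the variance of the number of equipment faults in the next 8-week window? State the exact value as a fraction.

11004/289

Total count: 7 + 38 + 19 + 17 + 7 + 7 + 11 = 106.
Total exposure: 1 + 6 + 4 + 6 + 3 + 1 + 3 = 24 weeks.
Gamma(α, β) with Poisson data over total exposure Σt gives posterior Gamma(α+Σx, β+Σt) = Gamma(131, 34).
The posterior predictive for a window of length T is Negative Binomial with variance T·α'·(β'+T)/β'² = 8·131·42/1156 = 11004/289.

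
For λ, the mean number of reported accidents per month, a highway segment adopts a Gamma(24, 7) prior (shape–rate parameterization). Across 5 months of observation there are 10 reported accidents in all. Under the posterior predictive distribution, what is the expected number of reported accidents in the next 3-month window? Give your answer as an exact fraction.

17/2

Total count 10 over total exposure 5 months.
Conjugate update: add total count to the shape and total exposure to the rate, giving Gamma(34, 12).
Predictive mean over a 3-month window = T·E[λ|data] = 3·34/12 = 17/2.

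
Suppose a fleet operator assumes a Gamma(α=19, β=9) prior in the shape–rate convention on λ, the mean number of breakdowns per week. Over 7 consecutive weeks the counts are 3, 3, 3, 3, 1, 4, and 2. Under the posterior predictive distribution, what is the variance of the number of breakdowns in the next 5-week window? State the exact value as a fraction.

1995/128

Total count: 3 + 3 + 3 + 3 + 1 + 4 + 2 = 19.
Total exposure: 7 weeks.
By Gamma–Poisson conjugacy, the posterior is Gamma(α + Σx, β + Σt) = Gamma(19 + 19, 9 + 7) = Gamma(38, 16).
The posterior predictive for a window of length T is Negative Binomial with variance T·α'·(β'+T)/β'² = 5·38·21/256 = 1995/128.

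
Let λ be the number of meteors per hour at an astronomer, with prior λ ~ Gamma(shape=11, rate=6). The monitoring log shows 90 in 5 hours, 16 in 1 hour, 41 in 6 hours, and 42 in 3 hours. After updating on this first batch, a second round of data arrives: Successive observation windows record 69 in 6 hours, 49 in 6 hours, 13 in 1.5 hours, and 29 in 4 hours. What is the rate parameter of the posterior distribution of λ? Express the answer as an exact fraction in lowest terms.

77/2

Total count: 90 + 16 + 41 + 42 = 189.
Total exposure: 5 + 1 + 6 + 3 = 15 hours.
After the first batch: Gamma(11 + 189, 6 + 15) = Gamma(200, 21).
Total count: 69 + 49 + 13 + 29 = 160.
Total exposure: 6 + 6 + 1.5 + 4 = 17.5 hours.
After the second batch: Gamma(200 + 160, 21 + 17.5) = Gamma(360, 77/2).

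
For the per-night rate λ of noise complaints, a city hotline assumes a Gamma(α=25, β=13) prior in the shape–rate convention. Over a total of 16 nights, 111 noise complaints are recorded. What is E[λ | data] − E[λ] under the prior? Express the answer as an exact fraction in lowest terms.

1043/377

Total count 111 over total exposure 16 nights.
Posterior: α' = 25 + 111 = 136, β' = 13 + 16 = 29.
Posterior mean = 136/29 = 136/29; prior mean = 25/13 = 25/13. Difference = 136/29 − 25/13 = 1043/377.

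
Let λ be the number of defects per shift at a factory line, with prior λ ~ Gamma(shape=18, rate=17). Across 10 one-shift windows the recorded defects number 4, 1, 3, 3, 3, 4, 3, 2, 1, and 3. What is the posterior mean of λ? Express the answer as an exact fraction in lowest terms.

5/3

Total count: 4 + 1 + 3 + 3 + 3 + 4 + 3 + 2 + 1 + 3 = 27.
Total exposure: 10 shifts.
By Gamma–Poisson conjugacy, the posterior is Gamma(α + Σx, β + Σt) = Gamma(18 + 27, 17 + 10) = Gamma(45, 27).
Posterior mean = α'/β' = 45/27 = 5/3.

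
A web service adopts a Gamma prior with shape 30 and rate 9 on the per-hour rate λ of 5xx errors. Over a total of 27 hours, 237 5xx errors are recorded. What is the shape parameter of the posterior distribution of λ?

267

Total count 237 over total exposure 27 hours.
By Gamma–Poisson conjugacy, the posterior is Gamma(α + Σx, β + Σt) = Gamma(30 + 237, 9 + 27) = Gamma(267, 36).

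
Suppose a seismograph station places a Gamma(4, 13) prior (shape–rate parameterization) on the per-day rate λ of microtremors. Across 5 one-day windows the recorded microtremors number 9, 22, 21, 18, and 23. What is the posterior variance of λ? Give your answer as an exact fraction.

97/324

Total count: 9 + 22 + 21 + 18 + 23 = 93.
Total exposure: 5 days.
Gamma(α, β) with Poisson data over total exposure Σt gives posterior Gamma(α+Σx, β+Σt) = Gamma(97, 18).
Posterior variance = α'/β'² = 97/324.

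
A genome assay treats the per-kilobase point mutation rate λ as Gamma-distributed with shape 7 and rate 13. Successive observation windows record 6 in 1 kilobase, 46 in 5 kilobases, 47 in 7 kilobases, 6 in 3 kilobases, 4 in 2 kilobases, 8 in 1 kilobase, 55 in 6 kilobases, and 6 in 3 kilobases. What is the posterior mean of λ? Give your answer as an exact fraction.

185/41

Total count: 6 + 46 + 47 + 6 + 4 + 8 + 55 + 6 = 178.
Total exposure: 1 + 5 + 7 + 3 + 2 + 1 + 6 + 3 = 28 kilobases.
The Gamma prior is conjugate for the Poisson rate, so λ | data ~ Gamma(7+178, 13+28) = Gamma(185, 41).
Posterior mean = α'/β' = 185/41.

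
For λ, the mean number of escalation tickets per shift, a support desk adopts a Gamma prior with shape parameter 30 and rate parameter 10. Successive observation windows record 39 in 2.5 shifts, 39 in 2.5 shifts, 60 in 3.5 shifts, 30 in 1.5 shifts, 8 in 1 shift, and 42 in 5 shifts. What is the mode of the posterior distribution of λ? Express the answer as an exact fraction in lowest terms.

Total count: 39 + 39 + 60 + 30 + 8 + 42 = 218.
Total exposure: 2.5 + 2.5 + 3.5 + 1.5 + 1 + 5 = 16 shifts.
By Gamma–Poisson conjugacy, the posterior is Gamma(α + Σx, β + Σt) = Gamma(30 + 218, 10 + 16) = Gamma(248, 26).
Posterior mode = (α'−1)/β' = 247/26 = 19/2.

19/2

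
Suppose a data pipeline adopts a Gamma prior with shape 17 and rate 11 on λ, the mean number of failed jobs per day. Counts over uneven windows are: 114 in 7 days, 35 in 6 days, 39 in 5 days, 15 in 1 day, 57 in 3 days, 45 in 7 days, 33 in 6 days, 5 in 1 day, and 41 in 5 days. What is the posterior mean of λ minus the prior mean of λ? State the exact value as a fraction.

Total count: 114 + 35 + 39 + 15 + 57 + 45 + 33 + 5 + 41 = 384.
Total exposure: 7 + 6 + 5 + 1 + 3 + 7 + 6 + 1 + 5 = 41 days.
Gamma(α, β) with Poisson data over total exposure Σt gives posterior Gamma(α+Σx, β+Σt) = Gamma(401, 52).
Posterior mean = 401/52 = 401/52; prior mean = 17/11 = 17/11. Difference = 401/52 − 17/11 = 3527/572.

3527/572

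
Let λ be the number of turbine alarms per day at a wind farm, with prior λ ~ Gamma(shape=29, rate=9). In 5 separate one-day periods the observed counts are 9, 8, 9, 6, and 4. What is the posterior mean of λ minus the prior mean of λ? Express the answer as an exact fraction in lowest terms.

179/126

Total count: 9 + 8 + 9 + 6 + 4 = 36.
Total exposure: 5 days.
The Gamma prior is conjugate for the Poisson rate, so λ | data ~ Gamma(29+36, 9+5) = Gamma(65, 14).
Posterior mean = 65/14 = 65/14; prior mean = 29/9 = 29/9. Difference = 65/14 − 29/9 = 179/126.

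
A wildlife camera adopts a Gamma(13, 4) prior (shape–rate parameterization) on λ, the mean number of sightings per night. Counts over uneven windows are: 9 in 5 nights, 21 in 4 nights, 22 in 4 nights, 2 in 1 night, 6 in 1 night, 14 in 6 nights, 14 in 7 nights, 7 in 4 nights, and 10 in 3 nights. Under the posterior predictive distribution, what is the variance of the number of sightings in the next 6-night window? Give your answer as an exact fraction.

Total count: 9 + 21 + 22 + 2 + 6 + 14 + 14 + 7 + 10 = 105.
Total exposure: 5 + 4 + 4 + 1 + 1 + 6 + 7 + 4 + 3 = 35 nights.
By Gamma–Poisson conjugacy, the posterior is Gamma(α + Σx, β + Σt) = Gamma(13 + 105, 4 + 35) = Gamma(118, 39).
The posterior predictive for a window of length T is Negative Binomial with variance T·α'·(β'+T)/β'² = 6·118·45/1521 = 3540/169.

3540/169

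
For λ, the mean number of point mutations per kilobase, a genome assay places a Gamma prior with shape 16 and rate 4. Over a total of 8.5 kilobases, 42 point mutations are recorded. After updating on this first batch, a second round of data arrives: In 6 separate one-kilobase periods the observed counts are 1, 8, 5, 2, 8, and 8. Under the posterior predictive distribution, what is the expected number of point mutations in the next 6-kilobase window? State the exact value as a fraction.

1080/37

Total count 42 over total exposure 8.5 kilobases.
After the first batch: Gamma(16 + 42, 4 + 8.5) = Gamma(58, 25/2).
Total count: 1 + 8 + 5 + 2 + 8 + 8 = 32.
Total exposure: 6 kilobases.
After the second batch: Gamma(58 + 32, 25/2 + 6) = Gamma(90, 37/2).
Predictive mean over a 6-kilobase window = T·E[λ|data] = 6·90/(37/2) = 1080/37.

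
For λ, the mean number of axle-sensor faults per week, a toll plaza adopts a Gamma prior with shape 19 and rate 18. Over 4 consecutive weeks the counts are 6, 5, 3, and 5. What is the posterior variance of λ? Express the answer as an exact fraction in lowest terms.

Total count: 6 + 5 + 3 + 5 = 19.
Total exposure: 4 weeks.
Conjugate update: add total count to the shape and total exposure to the rate, giving Gamma(38, 22).
Posterior variance = α'/β'² = 38/484 = 19/242.

19/242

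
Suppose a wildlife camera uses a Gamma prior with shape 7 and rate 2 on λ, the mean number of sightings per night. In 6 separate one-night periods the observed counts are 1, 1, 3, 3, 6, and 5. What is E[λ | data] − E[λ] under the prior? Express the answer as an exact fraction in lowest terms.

Total count: 1 + 1 + 3 + 3 + 6 + 5 = 19.
Total exposure: 6 nights.
Gamma(α, β) with Poisson data over total exposure Σt gives posterior Gamma(α+Σx, β+Σt) = Gamma(26, 8).
Posterior mean = 26/8 = 13/4; prior mean = 7/2 = 7/2. Difference = 13/4 − 7/2 = -1/4.

-1/4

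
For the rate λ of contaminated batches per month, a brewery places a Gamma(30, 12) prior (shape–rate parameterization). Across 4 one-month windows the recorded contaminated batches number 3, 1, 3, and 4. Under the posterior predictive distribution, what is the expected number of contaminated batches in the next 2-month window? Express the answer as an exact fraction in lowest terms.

41/8

Total count: 3 + 1 + 3 + 4 = 11.
Total exposure: 4 months.
Posterior: α' = 30 + 11 = 41, β' = 12 + 4 = 16.
Predictive mean over a 2-month window = T·E[λ|data] = 2·41/16 = 41/8.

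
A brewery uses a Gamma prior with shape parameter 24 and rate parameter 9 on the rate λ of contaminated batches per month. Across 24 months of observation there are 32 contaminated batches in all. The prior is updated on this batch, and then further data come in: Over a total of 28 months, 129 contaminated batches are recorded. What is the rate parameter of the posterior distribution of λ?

Total count 32 over total exposure 24 months.
After the first batch: Gamma(24 + 32, 9 + 24) = Gamma(56, 33).
Total count 129 over total exposure 28 months.
After the second batch: Gamma(56 + 129, 33 + 28) = Gamma(185, 61).

61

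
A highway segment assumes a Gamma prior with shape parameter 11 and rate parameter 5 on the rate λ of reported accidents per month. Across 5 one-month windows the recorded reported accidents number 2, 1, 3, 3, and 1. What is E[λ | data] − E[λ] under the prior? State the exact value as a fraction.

-1/10

Total count: 2 + 1 + 3 + 3 + 1 = 10.
Total exposure: 5 months.
Gamma(α, β) with Poisson data over total exposure Σt gives posterior Gamma(α+Σx, β+Σt) = Gamma(21, 10).
Posterior mean = 21/10 = 21/10; prior mean = 11/5 = 11/5. Difference = 21/10 − 11/5 = -1/10.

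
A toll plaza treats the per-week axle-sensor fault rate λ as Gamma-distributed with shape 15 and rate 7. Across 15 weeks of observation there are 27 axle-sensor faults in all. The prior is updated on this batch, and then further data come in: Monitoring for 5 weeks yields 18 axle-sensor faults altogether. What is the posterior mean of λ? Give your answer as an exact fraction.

20/9

Total count 27 over total exposure 15 weeks.
After the first batch: Gamma(15 + 27, 7 + 15) = Gamma(42, 22).
Total count 18 over total exposure 5 weeks.
After the second batch: Gamma(42 + 18, 22 + 5) = Gamma(60, 27).
Posterior mean = α'/β' = 60/27 = 20/9.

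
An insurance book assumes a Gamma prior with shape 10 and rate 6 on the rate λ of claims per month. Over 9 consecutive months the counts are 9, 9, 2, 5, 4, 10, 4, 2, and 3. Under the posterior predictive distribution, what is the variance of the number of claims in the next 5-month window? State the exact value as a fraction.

Total count: 9 + 9 + 2 + 5 + 4 + 10 + 4 + 2 + 3 = 48.
Total exposure: 9 months.
The Gamma prior is conjugate for the Poisson rate, so λ | data ~ Gamma(10+48, 6+9) = Gamma(58, 15).
The posterior predictive for a window of length T is Negative Binomial with variance T·α'·(β'+T)/β'² = 5·58·20/225 = 232/9.

232/9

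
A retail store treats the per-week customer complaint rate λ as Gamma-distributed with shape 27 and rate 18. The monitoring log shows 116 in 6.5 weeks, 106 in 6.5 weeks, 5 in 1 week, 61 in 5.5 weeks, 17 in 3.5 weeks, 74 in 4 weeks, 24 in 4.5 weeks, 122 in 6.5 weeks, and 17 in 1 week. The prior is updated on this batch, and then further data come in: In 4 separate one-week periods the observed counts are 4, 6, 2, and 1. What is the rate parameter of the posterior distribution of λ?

Total count: 116 + 106 + 5 + 61 + 17 + 74 + 24 + 122 + 17 = 542.
Total exposure: 6.5 + 6.5 + 1 + 5.5 + 3.5 + 4 + 4.5 + 6.5 + 1 = 39 weeks.
After the first batch: Gamma(27 + 542, 18 + 39) = Gamma(569, 57).
Total count: 4 + 6 + 2 + 1 = 13.
Total exposure: 4 weeks.
After the second batch: Gamma(569 + 13, 57 + 4) = Gamma(582, 61).

61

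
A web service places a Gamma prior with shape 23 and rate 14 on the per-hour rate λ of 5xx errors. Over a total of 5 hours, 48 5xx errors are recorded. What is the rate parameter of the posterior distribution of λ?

Total count 48 over total exposure 5 hours.
Posterior: α' = 23 + 48 = 71, β' = 14 + 5 = 19.

19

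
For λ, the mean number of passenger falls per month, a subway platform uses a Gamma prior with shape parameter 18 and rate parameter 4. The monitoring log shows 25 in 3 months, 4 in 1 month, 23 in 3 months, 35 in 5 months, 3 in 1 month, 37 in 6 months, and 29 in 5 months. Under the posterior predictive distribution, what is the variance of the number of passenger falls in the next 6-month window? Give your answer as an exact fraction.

4437/98

Total count: 25 + 4 + 23 + 35 + 3 + 37 + 29 = 156.
Total exposure: 3 + 1 + 3 + 5 + 1 + 6 + 5 = 24 months.
By Gamma–Poisson conjugacy, the posterior is Gamma(α + Σx, β + Σt) = Gamma(18 + 156, 4 + 24) = Gamma(174, 28).
The posterior predictive for a window of length T is Negative Binomial with variance T·α'·(β'+T)/β'² = 6·174·34/784 = 4437/98.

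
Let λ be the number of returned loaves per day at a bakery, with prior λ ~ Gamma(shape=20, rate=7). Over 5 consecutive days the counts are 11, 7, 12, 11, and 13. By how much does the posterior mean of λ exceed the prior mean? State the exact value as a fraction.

139/42

Total count: 11 + 7 + 12 + 11 + 13 = 54.
Total exposure: 5 days.
The Gamma prior is conjugate for the Poisson rate, so λ | data ~ Gamma(20+54, 7+5) = Gamma(74, 12).
Posterior mean = 74/12 = 37/6; prior mean = 20/7 = 20/7. Difference = 37/6 − 20/7 = 139/42.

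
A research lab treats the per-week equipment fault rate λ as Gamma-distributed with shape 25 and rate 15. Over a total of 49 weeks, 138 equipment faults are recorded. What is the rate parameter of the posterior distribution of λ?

64

Total count 138 over total exposure 49 weeks.
The Gamma prior is conjugate for the Poisson rate, so λ | data ~ Gamma(25+138, 15+49) = Gamma(163, 64).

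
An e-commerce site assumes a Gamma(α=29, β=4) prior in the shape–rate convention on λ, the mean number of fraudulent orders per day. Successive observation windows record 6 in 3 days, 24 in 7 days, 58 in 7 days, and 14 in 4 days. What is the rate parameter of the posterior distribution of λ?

Total count: 6 + 24 + 58 + 14 = 102.
Total exposure: 3 + 7 + 7 + 4 = 21 days.
Posterior: α' = 29 + 102 = 131, β' = 4 + 21 = 25.

25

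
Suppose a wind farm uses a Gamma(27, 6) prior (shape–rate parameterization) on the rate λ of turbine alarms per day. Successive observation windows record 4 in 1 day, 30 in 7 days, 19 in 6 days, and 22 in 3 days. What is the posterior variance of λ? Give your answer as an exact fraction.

Total count: 4 + 30 + 19 + 22 = 75.
Total exposure: 1 + 7 + 6 + 3 = 17 days.
The Gamma prior is conjugate for the Poisson rate, so λ | data ~ Gamma(27+75, 6+17) = Gamma(102, 23).
Posterior variance = α'/β'² = 102/529.

102/529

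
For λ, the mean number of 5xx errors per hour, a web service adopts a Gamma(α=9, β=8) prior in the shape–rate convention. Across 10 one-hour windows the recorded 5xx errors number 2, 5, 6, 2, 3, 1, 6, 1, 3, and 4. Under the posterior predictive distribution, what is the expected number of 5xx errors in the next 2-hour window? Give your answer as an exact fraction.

14/3

Total count: 2 + 5 + 6 + 2 + 3 + 1 + 6 + 1 + 3 + 4 = 33.
Total exposure: 10 hours.
By Gamma–Poisson conjugacy, the posterior is Gamma(α + Σx, β + Σt) = Gamma(9 + 33, 8 + 10) = Gamma(42, 18).
Predictive mean over a 2-hour window = T·E[λ|data] = 2·42/18 = 14/3.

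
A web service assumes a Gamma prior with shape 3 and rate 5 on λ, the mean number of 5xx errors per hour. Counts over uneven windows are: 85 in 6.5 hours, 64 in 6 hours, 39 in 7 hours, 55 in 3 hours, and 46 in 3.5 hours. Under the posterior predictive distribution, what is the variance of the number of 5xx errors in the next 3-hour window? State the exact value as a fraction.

29784/961

Total count: 85 + 64 + 39 + 55 + 46 = 289.
Total exposure: 6.5 + 6 + 7 + 3 + 3.5 = 26 hours.
Gamma(α, β) with Poisson data over total exposure Σt gives posterior Gamma(α+Σx, β+Σt) = Gamma(292, 31).
The posterior predictive for a window of length T is Negative Binomial with variance T·α'·(β'+T)/β'² = 3·292·34/961 = 29784/961.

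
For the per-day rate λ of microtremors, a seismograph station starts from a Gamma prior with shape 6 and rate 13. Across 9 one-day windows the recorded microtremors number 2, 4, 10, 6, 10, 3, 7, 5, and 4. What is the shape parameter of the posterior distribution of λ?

Total count: 2 + 4 + 10 + 6 + 10 + 3 + 7 + 5 + 4 = 51.
Total exposure: 9 days.
Posterior: α' = 6 + 51 = 57, β' = 13 + 9 = 22.

57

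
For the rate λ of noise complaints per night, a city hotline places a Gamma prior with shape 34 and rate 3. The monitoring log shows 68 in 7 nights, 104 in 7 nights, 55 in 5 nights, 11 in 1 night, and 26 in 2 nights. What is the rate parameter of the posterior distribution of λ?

25

Total count: 68 + 104 + 55 + 11 + 26 = 264.
Total exposure: 7 + 7 + 5 + 1 + 2 = 22 nights.
Posterior: α' = 34 + 264 = 298, β' = 3 + 22 = 25.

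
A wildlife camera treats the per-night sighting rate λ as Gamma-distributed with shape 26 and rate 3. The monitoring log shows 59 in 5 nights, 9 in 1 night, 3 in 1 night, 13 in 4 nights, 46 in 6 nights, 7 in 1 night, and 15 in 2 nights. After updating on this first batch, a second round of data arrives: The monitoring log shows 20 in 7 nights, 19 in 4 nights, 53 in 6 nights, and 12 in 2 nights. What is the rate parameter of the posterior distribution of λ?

Total count: 59 + 9 + 3 + 13 + 46 + 7 + 15 = 152.
Total exposure: 5 + 1 + 1 + 4 + 6 + 1 + 2 = 20 nights.
After the first batch: Gamma(26 + 152, 3 + 20) = Gamma(178, 23).
Total count: 20 + 19 + 53 + 12 = 104.
Total exposure: 7 + 4 + 6 + 2 = 19 nights.
After the second batch: Gamma(178 + 104, 23 + 19) = Gamma(282, 42).

42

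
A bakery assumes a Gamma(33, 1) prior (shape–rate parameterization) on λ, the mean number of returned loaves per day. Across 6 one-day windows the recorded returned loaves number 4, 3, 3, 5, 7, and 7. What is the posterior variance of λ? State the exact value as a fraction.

62/49

Total count: 4 + 3 + 3 + 5 + 7 + 7 = 29.
Total exposure: 6 days.
Posterior: α' = 33 + 29 = 62, β' = 1 + 6 = 7.
Posterior variance = α'/β'² = 62/49.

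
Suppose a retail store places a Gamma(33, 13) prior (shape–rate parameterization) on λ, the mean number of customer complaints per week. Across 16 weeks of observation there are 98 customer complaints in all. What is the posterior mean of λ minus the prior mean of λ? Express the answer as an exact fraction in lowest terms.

746/377

Total count 98 over total exposure 16 weeks.
By Gamma–Poisson conjugacy, the posterior is Gamma(α + Σx, β + Σt) = Gamma(33 + 98, 13 + 16) = Gamma(131, 29).
Posterior mean = 131/29 = 131/29; prior mean = 33/13 = 33/13. Difference = 131/29 − 33/13 = 746/377.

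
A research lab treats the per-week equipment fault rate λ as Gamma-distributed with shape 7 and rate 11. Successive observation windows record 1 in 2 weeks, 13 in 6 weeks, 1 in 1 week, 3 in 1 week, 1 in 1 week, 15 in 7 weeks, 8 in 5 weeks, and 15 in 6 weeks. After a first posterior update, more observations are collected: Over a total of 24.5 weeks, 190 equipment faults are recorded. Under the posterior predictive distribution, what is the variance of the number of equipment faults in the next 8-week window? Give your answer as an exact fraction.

Total count: 1 + 13 + 1 + 3 + 1 + 15 + 8 + 15 = 57.
Total exposure: 2 + 6 + 1 + 1 + 1 + 7 + 5 + 6 = 29 weeks.
After the first batch: Gamma(7 + 57, 11 + 29) = Gamma(64, 40).
Total count 190 over total exposure 24.5 weeks.
After the second batch: Gamma(64 + 190, 40 + 24.5) = Gamma(254, 129/2).
The posterior predictive for a window of length T is Negative Binomial with variance T·α'·(β'+T)/β'² = 8·254·(145/2)/(16641/4) = 589280/16641.

589280/16641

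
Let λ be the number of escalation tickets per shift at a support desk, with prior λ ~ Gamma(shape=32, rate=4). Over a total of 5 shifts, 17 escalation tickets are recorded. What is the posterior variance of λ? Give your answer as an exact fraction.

Total count 17 over total exposure 5 shifts.
By Gamma–Poisson conjugacy, the posterior is Gamma(α + Σx, β + Σt) = Gamma(32 + 17, 4 + 5) = Gamma(49, 9).
Posterior variance = α'/β'² = 49/81.

49/81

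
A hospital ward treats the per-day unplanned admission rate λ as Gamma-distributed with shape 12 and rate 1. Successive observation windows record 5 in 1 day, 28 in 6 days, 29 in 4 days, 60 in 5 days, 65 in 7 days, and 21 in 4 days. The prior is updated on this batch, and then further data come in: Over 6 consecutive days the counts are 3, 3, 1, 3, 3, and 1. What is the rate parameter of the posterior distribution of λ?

Total count: 5 + 28 + 29 + 60 + 65 + 21 = 208.
Total exposure: 1 + 6 + 4 + 5 + 7 + 4 = 27 days.
After the first batch: Gamma(12 + 208, 1 + 27) = Gamma(220, 28).
Total count: 3 + 3 + 1 + 3 + 3 + 1 = 14.
Total exposure: 6 days.
After the second batch: Gamma(220 + 14, 28 + 6) = Gamma(234, 34).

34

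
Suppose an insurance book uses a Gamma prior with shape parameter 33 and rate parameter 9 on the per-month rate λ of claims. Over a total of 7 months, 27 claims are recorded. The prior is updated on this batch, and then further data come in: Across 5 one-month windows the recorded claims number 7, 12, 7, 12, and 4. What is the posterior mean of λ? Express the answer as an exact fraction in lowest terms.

34/7

Total count 27 over total exposure 7 months.
After the first batch: Gamma(33 + 27, 9 + 7) = Gamma(60, 16).
Total count: 7 + 12 + 7 + 12 + 4 = 42.
Total exposure: 5 months.
After the second batch: Gamma(60 + 42, 16 + 5) = Gamma(102, 21).
Posterior mean = α'/β' = 102/21 = 34/7.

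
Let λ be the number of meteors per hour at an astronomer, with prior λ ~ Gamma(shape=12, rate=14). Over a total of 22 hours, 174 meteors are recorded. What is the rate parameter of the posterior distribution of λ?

Total count 174 over total exposure 22 hours.
Posterior: α' = 12 + 174 = 186, β' = 14 + 22 = 36.

36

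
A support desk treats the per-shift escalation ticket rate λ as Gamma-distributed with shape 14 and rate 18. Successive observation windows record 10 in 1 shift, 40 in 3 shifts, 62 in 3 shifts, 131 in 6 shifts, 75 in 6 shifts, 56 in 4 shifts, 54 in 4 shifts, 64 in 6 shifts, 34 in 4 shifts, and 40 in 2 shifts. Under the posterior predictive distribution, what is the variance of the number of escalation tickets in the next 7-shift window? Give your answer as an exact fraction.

Total count: 10 + 40 + 62 + 131 + 75 + 56 + 54 + 64 + 34 + 40 = 566.
Total exposure: 1 + 3 + 3 + 6 + 6 + 4 + 4 + 6 + 4 + 2 = 39 shifts.
The Gamma prior is conjugate for the Poisson rate, so λ | data ~ Gamma(14+566, 18+39) = Gamma(580, 57).
The posterior predictive for a window of length T is Negative Binomial with variance T·α'·(β'+T)/β'² = 7·580·64/3249 = 259840/3249.

259840/3249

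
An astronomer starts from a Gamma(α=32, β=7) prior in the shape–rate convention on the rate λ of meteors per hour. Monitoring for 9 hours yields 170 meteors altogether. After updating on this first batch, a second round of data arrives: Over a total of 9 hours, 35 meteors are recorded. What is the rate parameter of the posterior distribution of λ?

25

Total count 170 over total exposure 9 hours.
After the first batch: Gamma(32 + 170, 7 + 9) = Gamma(202, 16).
Total count 35 over total exposure 9 hours.
After the second batch: Gamma(202 + 35, 16 + 9) = Gamma(237, 25).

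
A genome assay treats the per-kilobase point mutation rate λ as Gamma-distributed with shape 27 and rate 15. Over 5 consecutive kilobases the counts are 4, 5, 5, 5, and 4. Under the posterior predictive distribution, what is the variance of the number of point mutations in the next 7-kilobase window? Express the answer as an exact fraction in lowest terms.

Total count: 4 + 5 + 5 + 5 + 4 = 23.
Total exposure: 5 kilobases.
Gamma(α, β) with Poisson data over total exposure Σt gives posterior Gamma(α+Σx, β+Σt) = Gamma(50, 20).
The posterior predictive for a window of length T is Negative Binomial with variance T·α'·(β'+T)/β'² = 7·50·27/400 = 189/8.

189/8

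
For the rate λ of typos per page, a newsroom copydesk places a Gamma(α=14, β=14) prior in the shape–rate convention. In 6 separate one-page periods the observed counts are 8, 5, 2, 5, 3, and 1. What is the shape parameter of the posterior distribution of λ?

38

Total count: 8 + 5 + 2 + 5 + 3 + 1 = 24.
Total exposure: 6 pages.
Posterior: α' = 14 + 24 = 38, β' = 14 + 6 = 20.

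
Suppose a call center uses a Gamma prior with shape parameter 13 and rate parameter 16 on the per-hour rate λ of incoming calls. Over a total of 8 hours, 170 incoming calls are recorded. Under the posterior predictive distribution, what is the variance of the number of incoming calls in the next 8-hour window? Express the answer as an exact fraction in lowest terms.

244/3

Total count 170 over total exposure 8 hours.
Posterior: α' = 13 + 170 = 183, β' = 16 + 8 = 24.
The posterior predictive for a window of length T is Negative Binomial with variance T·α'·(β'+T)/β'² = 8·183·32/576 = 244/3.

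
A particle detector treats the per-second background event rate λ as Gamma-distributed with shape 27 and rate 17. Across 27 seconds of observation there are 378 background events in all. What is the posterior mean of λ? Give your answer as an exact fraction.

405/44

Total count 378 over total exposure 27 seconds.
Gamma(α, β) with Poisson data over total exposure Σt gives posterior Gamma(α+Σx, β+Σt) = Gamma(405, 44).
Posterior mean = α'/β' = 405/44.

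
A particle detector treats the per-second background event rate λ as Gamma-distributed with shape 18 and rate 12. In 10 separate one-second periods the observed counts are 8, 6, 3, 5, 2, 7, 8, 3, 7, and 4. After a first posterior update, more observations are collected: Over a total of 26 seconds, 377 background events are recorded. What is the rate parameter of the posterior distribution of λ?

48

Total count: 8 + 6 + 3 + 5 + 2 + 7 + 8 + 3 + 7 + 4 = 53.
Total exposure: 10 seconds.
After the first batch: Gamma(18 + 53, 12 + 10) = Gamma(71, 22).
Total count 377 over total exposure 26 seconds.
After the second batch: Gamma(71 + 377, 22 + 26) = Gamma(448, 48).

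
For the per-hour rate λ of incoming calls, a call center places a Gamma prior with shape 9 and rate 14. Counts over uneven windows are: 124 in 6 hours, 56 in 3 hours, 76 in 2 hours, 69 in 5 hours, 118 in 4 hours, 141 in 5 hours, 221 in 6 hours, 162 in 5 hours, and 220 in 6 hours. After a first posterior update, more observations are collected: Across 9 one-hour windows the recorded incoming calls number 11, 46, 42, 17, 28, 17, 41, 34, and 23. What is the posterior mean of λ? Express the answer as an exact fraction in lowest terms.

291/13

Total count: 124 + 56 + 76 + 69 + 118 + 141 + 221 + 162 + 220 = 1187.
Total exposure: 6 + 3 + 2 + 5 + 4 + 5 + 6 + 5 + 6 = 42 hours.
After the first batch: Gamma(9 + 1187, 14 + 42) = Gamma(1196, 56).
Total count: 11 + 46 + 42 + 17 + 28 + 17 + 41 + 34 + 23 = 259.
Total exposure: 9 hours.
After the second batch: Gamma(1196 + 259, 56 + 9) = Gamma(1455, 65).
Posterior mean = α'/β' = 1455/65 = 291/13.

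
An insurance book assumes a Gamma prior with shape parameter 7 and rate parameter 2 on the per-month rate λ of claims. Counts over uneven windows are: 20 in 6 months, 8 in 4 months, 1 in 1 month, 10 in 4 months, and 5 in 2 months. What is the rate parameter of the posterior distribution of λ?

19

Total count: 20 + 8 + 1 + 10 + 5 = 44.
Total exposure: 6 + 4 + 1 + 4 + 2 = 17 months.
Posterior: α' = 7 + 44 = 51, β' = 2 + 17 = 19.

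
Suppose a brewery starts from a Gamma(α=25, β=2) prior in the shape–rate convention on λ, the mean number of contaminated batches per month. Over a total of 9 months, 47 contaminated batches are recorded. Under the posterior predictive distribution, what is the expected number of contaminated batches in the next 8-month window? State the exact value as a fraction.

Total count 47 over total exposure 9 months.
By Gamma–Poisson conjugacy, the posterior is Gamma(α + Σx, β + Σt) = Gamma(25 + 47, 2 + 9) = Gamma(72, 11).
Predictive mean over an 8-month window = T·E[λ|data] = 8·72/11 = 576/11.

576/11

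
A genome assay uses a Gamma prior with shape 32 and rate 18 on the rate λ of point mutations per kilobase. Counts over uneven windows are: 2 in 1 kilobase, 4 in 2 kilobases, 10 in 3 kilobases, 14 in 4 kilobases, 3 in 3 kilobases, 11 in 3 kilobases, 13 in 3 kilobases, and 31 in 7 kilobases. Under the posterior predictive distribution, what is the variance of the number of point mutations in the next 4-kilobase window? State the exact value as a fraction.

1440/121

Total count: 2 + 4 + 10 + 14 + 3 + 11 + 13 + 31 = 88.
Total exposure: 1 + 2 + 3 + 4 + 3 + 3 + 3 + 7 = 26 kilobases.
Posterior: α' = 32 + 88 = 120, β' = 18 + 26 = 44.
The posterior predictive for a window of length T is Negative Binomial with variance T·α'·(β'+T)/β'² = 4·120·48/1936 = 1440/121.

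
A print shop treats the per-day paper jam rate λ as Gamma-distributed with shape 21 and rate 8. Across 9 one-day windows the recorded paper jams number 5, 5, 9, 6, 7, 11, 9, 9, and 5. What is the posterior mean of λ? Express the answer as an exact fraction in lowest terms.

Total count: 5 + 5 + 9 + 6 + 7 + 11 + 9 + 9 + 5 = 66.
Total exposure: 9 days.
Conjugate update: add total count to the shape and total exposure to the rate, giving Gamma(87, 17).
Posterior mean = α'/β' = 87/17.

87/17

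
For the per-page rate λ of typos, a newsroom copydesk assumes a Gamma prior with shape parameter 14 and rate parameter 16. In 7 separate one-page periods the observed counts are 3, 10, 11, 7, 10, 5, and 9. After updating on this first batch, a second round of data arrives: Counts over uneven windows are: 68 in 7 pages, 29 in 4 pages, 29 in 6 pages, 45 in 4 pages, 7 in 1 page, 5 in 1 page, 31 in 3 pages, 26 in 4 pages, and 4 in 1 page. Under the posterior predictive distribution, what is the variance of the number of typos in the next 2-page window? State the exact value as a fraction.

Total count: 3 + 10 + 11 + 7 + 10 + 5 + 9 = 55.
Total exposure: 7 pages.
After the first batch: Gamma(14 + 55, 16 + 7) = Gamma(69, 23).
Total count: 68 + 29 + 29 + 45 + 7 + 5 + 31 + 26 + 4 = 244.
Total exposure: 7 + 4 + 6 + 4 + 1 + 1 + 3 + 4 + 1 = 31 pages.
After the second batch: Gamma(69 + 244, 23 + 31) = Gamma(313, 54).
The posterior predictive for a window of length T is Negative Binomial with variance T·α'·(β'+T)/β'² = 2·313·56/2916 = 8764/729.

8764/729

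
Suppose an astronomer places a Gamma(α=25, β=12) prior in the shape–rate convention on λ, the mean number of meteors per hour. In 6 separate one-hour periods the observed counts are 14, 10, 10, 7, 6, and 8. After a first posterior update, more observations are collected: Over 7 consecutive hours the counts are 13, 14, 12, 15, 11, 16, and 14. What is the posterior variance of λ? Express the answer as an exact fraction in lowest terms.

7/25

Total count: 14 + 10 + 10 + 7 + 6 + 8 = 55.
Total exposure: 6 hours.
After the first batch: Gamma(25 + 55, 12 + 6) = Gamma(80, 18).
Total count: 13 + 14 + 12 + 15 + 11 + 16 + 14 = 95.
Total exposure: 7 hours.
After the second batch: Gamma(80 + 95, 18 + 7) = Gamma(175, 25).
Posterior variance = α'/β'² = 175/625 = 7/25.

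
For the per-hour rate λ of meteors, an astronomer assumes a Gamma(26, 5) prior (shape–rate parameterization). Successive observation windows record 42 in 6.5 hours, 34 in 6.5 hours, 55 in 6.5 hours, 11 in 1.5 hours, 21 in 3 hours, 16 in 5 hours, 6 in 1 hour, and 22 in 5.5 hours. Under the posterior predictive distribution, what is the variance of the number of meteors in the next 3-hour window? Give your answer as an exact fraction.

Total count: 42 + 34 + 55 + 11 + 21 + 16 + 6 + 22 = 207.
Total exposure: 6.5 + 6.5 + 6.5 + 1.5 + 3 + 5 + 1 + 5.5 = 35.5 hours.
By Gamma–Poisson conjugacy, the posterior is Gamma(α + Σx, β + Σt) = Gamma(26 + 207, 5 + 35.5) = Gamma(233, 81/2).
The posterior predictive for a window of length T is Negative Binomial with variance T·α'·(β'+T)/β'² = 3·233·(87/2)/(6561/4) = 13514/729.

13514/729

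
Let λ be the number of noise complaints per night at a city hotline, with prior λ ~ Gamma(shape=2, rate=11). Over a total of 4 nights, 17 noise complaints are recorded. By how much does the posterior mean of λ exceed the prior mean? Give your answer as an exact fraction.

Total count 17 over total exposure 4 nights.
Conjugate update: add total count to the shape and total exposure to the rate, giving Gamma(19, 15).
Posterior mean = 19/15 = 19/15; prior mean = 2/11 = 2/11. Difference = 19/15 − 2/11 = 179/165.

179/165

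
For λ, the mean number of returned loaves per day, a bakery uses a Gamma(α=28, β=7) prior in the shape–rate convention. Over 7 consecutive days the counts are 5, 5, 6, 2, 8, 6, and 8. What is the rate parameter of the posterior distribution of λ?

Total count: 5 + 5 + 6 + 2 + 8 + 6 + 8 = 40.
Total exposure: 7 days.
Gamma(α, β) with Poisson data over total exposure Σt gives posterior Gamma(α+Σx, β+Σt) = Gamma(68, 14).

14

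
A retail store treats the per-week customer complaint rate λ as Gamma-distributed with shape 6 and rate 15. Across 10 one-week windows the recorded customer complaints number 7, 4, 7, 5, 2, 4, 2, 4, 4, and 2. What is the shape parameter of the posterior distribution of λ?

Total count: 7 + 4 + 7 + 5 + 2 + 4 + 2 + 4 + 4 + 2 = 41.
Total exposure: 10 weeks.
Posterior: α' = 6 + 41 = 47, β' = 15 + 10 = 25.

47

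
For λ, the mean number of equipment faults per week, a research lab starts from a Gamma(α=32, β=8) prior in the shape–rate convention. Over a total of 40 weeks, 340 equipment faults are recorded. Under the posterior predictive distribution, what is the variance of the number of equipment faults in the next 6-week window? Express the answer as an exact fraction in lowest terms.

Total count 340 over total exposure 40 weeks.
The Gamma prior is conjugate for the Poisson rate, so λ | data ~ Gamma(32+340, 8+40) = Gamma(372, 48).
The posterior predictive for a window of length T is Negative Binomial with variance T·α'·(β'+T)/β'² = 6·372·54/2304 = 837/16.

837/16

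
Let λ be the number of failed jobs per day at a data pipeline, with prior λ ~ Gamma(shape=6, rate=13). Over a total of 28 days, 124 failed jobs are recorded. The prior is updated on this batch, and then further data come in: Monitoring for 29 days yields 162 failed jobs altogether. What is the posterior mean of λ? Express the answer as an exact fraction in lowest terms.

146/35

Total count 124 over total exposure 28 days.
After the first batch: Gamma(6 + 124, 13 + 28) = Gamma(130, 41).
Total count 162 over total exposure 29 days.
After the second batch: Gamma(130 + 162, 41 + 29) = Gamma(292, 70).
Posterior mean = α'/β' = 292/70 = 146/35.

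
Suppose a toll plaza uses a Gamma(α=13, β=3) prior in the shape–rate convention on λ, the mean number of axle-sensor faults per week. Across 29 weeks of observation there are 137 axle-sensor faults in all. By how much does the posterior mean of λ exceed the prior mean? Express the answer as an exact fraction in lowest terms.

17/48

Total count 137 over total exposure 29 weeks.
Conjugate update: add total count to the shape and total exposure to the rate, giving Gamma(150, 32).
Posterior mean = 150/32 = 75/16; prior mean = 13/3 = 13/3. Difference = 75/16 − 13/3 = 17/48.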